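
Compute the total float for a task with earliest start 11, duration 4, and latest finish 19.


EF = ES + duration = 11 + 4 = 15
LS = LF - duration = 19 - 4 = 15
Total Float = LF - EF = 19 - 15
(or LS - ES = 15 - 11)
= 4


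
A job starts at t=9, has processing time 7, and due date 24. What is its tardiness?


Completion = start + processing = 9 + 7 = 16
Tardiness = max(0, C - d) = max(0, 16 - 24)
= max(0, -8)
= 0


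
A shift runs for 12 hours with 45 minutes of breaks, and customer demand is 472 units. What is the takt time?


Available = 12×60 - 45 = 675 min
Takt time = 675 / 472
= 1.43 min/unit


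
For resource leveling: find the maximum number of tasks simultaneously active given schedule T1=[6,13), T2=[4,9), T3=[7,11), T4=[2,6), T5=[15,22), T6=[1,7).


Check each time point for overlaps:
  t=4: 3 tasks active (T2, T4, T6)
Max concurrent = 3


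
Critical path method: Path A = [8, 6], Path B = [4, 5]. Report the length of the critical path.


Path A: 8 + 6 = 14
Path B: 4 + 5 = 9
Critical path = longest = max(14, 9)
= 14 (Path A)


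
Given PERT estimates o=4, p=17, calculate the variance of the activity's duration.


σ² = ((p - o) / 6)² = (p - o)² / 36
= (17 - 4)² / 36
= 13² / 36
= 169 / 36
= 4.6944


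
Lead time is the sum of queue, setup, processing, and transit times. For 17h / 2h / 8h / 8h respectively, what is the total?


Lead time = queue + setup + processing + transit
= 17 + 2 + 8 + 8
= 35 hours


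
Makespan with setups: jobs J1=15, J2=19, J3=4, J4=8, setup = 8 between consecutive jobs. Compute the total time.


Makespan = Σ processing + (n-1) × setup
= (15 + 19 + 4 + 8) + (4-1)×8
= 46 + 24
= 70 time units


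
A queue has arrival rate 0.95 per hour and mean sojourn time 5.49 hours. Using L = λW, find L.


Little's law: L = λ × W
= 0.95 × 5.49
= 5.22


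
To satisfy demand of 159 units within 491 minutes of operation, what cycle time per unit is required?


Cycle time = available time / demand
= 491 / 159
= 3.09 min/unit


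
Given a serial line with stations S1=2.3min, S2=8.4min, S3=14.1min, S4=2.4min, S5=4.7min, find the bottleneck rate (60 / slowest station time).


Bottleneck = longest station time
Station times: [2.3, 8.4, 14.1, 2.4, 4.7]
Max = 14.1 min
Rate = 60 / 14.1
= 4.26 units/hour (bottleneck: 14.1min)


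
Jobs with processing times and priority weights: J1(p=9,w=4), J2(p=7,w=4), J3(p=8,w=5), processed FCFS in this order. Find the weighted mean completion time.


Completion times:
  J1: C=9, w×C=4×9=36
  J2: C=16, w×C=4×16=64
  J3: C=24, w×C=5×24=120
Sum w×C = 220
Sum w = 13
Weighted avg = 220/13
= 16.92


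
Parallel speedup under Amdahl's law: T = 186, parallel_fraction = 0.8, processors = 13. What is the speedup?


Amdahl's law: T_p = T × ((1-p) + p/N)
= 186 × ((1-0.8) + 0.8/13)
= 186 × (0.20 + 0.0615)
= 186 × 0.2615
= 48.65
Speedup = 186/48.65
= 3.82×


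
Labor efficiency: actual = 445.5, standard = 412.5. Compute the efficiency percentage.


Efficiency = (actual / standard) × 100
= (445.5 / 412.5) × 100
= 108.0%


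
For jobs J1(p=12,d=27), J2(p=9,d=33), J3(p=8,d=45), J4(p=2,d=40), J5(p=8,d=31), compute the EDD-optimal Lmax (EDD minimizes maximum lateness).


EDD order: J1 → J5 → J2 → J4 → J3
Completion and lateness:
  J1: C=12, d=27, L=12-27=-15
  J5: C=20, d=31, L=20-31=-11
  J2: C=29, d=33, L=29-33=-4
  J4: C=31, d=40, L=31-40=-9
  J3: C=39, d=45, L=39-45=-6
Lmax = max(-15, -11, -4, -9, -6)
= -4


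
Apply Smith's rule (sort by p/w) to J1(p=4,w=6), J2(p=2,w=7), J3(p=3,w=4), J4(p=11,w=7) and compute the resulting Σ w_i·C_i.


WSPT order (by p/w): J2 → J1 → J3 → J4
  J2: C=2, w·C=7×2=14
  J1: C=6, w·C=6×6=36
  J3: C=9, w·C=4×9=36
  J4: C=20, w·C=7×20=140
Σ w·C = 226
= 226


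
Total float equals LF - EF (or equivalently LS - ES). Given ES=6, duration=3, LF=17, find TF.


EF = ES + duration = 6 + 3 = 9
LS = LF - duration = 17 - 3 = 14
Total Float = LF - EF = 17 - 9
(or LS - ES = 14 - 6)
= 8


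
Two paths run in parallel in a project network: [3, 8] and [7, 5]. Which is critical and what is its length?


Path A: 3 + 8 = 11
Path B: 7 + 5 = 12
Critical path = longest = max(11, 12)
= 12 (Path B)


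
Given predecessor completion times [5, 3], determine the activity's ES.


ES = max of all predecessor completion times
Predecessors: [5, 3]
ES = max(5, 3)
= 5


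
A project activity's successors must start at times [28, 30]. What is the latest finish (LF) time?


LF = min of all successor start times
Successors start at: [28, 30]
LF = min(28, 30)
= 28


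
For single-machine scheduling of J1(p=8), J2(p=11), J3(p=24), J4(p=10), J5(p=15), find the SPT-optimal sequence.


SPT: sort by shortest processing time
  J1: p=8
  J4: p=10
  J2: p=11
  J5: p=15
  J3: p=24
Order: J1 → J4 → J2 → J5 → J3


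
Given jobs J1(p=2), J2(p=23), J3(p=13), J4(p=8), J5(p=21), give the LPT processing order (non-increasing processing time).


LPT: sort by longest processing time first
  J2: p=23
  J5: p=21
  J3: p=13
  J4: p=8
  J1: p=2
Order: J2 → J5 → J3 → J4 → J1


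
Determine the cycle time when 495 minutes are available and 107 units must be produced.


Cycle time = available time / demand
= 495 / 107
= 4.63 min/unit


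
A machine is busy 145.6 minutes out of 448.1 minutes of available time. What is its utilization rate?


Utilization = busy / total × 100
= 145.6 / 448.1 × 100
= 32.5%


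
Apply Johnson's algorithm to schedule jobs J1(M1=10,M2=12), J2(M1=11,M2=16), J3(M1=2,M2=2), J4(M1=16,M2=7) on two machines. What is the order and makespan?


Johnson's rule:
Group 1 (M1≤M2, sort by M1): ['J3', 'J1', 'J2']
Group 2 (M1>M2, sort desc M2): ['J4']
Sequence: J3 → J1 → J2 → J4
Makespan calculation:
  J3: M1 done=2, M2 done=4
  J1: M1 done=12, M2 done=24
  J2: M1 done=23, M2 done=40
  J4: M1 done=39, M2 done=47
= Sequence: J3 → J1 → J2 → J4, Makespan: 47


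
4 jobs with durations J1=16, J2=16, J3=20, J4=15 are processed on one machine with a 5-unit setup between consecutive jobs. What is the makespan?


Makespan = Σ processing + (n-1) × setup
= (16 + 16 + 20 + 15) + (4-1)×5
= 67 + 15
= 82 time units


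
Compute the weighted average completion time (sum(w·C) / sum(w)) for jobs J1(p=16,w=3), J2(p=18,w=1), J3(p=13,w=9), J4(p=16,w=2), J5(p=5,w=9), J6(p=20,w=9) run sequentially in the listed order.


Completion times:
  J1: C=16, w×C=3×16=48
  J2: C=34, w×C=1×34=34
  J3: C=47, w×C=9×47=423
  J4: C=63, w×C=2×63=126
  J5: C=68, w×C=9×68=612
  J6: C=88, w×C=9×88=792
Sum w×C = 2035
Sum w = 33
Weighted avg = 2035/33
= 61.67


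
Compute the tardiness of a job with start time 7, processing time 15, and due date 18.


Completion = start + processing = 7 + 15 = 22
Tardiness = max(0, C - d) = max(0, 22 - 18)
= max(0, 4)
= 4


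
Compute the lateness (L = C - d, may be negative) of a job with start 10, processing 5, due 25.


Completion = 10 + 5 = 15
Lateness = C - d = 15 - 25
= -10


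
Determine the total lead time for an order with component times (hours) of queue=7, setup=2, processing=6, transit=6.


Lead time = queue + setup + processing + transit
= 7 + 2 + 6 + 6
= 21 hours


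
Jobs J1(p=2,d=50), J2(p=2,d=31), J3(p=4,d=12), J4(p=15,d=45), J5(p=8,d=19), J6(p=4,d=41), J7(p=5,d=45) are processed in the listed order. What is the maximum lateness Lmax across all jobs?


Lateness per job (L = C - d):
  J1: C=2, d=50, L=-48
  J2: C=4, d=31, L=-27
  J3: C=8, d=12, L=-4
  J4: C=23, d=45, L=-22
  J5: C=31, d=19, L=12
  J6: C=35, d=41, L=-6
  J7: C=40, d=45, L=-5
Lmax = max(-48, -27, -4, -22, 12, -6, -5)
= 12


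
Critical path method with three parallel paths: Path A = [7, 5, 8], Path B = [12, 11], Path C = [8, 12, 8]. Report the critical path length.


Path A: 7 + 5 + 8 = 20
Path B: 12 + 11 = 23
Path C: 8 + 12 + 8 = 28
Critical path = longest = max(20, 23, 28)
= 28 (Path C)


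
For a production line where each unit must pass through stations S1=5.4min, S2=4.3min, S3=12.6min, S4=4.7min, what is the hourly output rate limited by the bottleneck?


Bottleneck = longest station time
Station times: [5.4, 4.3, 12.6, 4.7]
Max = 12.6 min
Rate = 60 / 12.6
= 4.76 units/hour (bottleneck: 12.6min)


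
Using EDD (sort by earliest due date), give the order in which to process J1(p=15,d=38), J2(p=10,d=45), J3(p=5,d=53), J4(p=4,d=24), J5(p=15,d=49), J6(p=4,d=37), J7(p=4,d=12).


EDD: sort by earliest due date
  J7: d=12, p=4
  J4: d=24, p=4
  J6: d=37, p=4
  J1: d=38, p=15
  J2: d=45, p=10
  J5: d=49, p=15
  J3: d=53, p=5
Order: J7 → J4 → J6 → J1 → J2 → J5 → J3


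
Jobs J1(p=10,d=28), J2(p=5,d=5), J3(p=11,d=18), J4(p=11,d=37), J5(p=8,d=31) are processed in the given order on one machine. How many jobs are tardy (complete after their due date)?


Completion vs due date:
  J1: C=10, d=28 → on time
  J2: C=15, d=5 → TARDY
  J3: C=26, d=18 → TARDY
  J4: C=37, d=37 → on time
  J5: C=45, d=31 → TARDY
Tardy jobs: J2, J3, J5
Count = 3


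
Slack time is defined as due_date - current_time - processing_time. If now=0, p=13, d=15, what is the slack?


Slack = due - current_time - processing
= 15 - 0 - 13
= 2


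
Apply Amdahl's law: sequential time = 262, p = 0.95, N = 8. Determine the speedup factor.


Amdahl's law: T_p = T × ((1-p) + p/N)
= 262 × ((1-0.95) + 0.95/8)
= 262 × (0.05 + 0.1187)
= 262 × 0.1688
= 44.21
Speedup = 262/44.21
= 5.93×


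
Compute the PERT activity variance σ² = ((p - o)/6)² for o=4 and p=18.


σ² = ((p - o) / 6)² = (p - o)² / 36
= (18 - 4)² / 36
= 14² / 36
= 196 / 36
= 5.4444


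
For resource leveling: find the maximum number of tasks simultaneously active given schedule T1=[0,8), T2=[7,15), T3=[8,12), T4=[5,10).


Check each time point for overlaps:
  t=7: 3 tasks active (T1, T2, T4)
Max concurrent = 3


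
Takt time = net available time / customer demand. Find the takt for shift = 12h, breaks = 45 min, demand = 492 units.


Available = 12×60 - 45 = 675 min
Takt time = 675 / 492
= 1.37 min/unit


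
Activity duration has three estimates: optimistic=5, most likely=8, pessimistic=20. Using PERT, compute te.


te = (o + 4m + p) / 6
= (5 + 4×8 + 20) / 6
= (5 + 32 + 20) / 6
= 57 / 6
= 9.50


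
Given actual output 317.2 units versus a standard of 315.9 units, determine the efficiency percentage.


Efficiency = (actual / standard) × 100
= (317.2 / 315.9) × 100
= 100.4%


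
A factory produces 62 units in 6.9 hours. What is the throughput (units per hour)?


Throughput = units / time
= 62 / 6.9
= 9.0 units/hour


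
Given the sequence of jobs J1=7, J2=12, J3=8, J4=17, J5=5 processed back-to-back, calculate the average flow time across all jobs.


Completion times:
  J1: completes at 7
  J2: completes at 19
  J3: completes at 27
  J4: completes at 44
  J5: completes at 49
Sum = 146
Average = 146/5
= 29.20


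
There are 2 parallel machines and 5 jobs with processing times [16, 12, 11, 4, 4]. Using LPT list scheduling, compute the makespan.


Jobs (LPT sorted): [16, 12, 11, 4, 4]
Machines: 2
  J=16 → Machine 1 (load: 0+16=16)
  J=12 → Machine 2 (load: 0+12=12)
  J=11 → Machine 2 (load: 12+11=23)
  J=4 → Machine 1 (load: 16+4=20)
  J=4 → Machine 1 (load: 20+4=24)
Machine loads: [24, 23]
Makespan = max = 24 time units


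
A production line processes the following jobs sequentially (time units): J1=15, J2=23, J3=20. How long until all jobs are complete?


Sequential makespan: sum all processing times
= 15 + 23 + 20
= 58 time units


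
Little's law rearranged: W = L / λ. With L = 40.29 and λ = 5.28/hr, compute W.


Little's law: L = λW → W = L / λ
= 40.29 / 5.28
= 7.63 hours


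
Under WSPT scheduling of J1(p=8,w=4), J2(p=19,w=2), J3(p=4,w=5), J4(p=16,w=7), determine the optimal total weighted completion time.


WSPT order (by p/w): J3 → J1 → J4 → J2
  J3: C=4, w·C=5×4=20
  J1: C=12, w·C=4×12=48
  J4: C=28, w·C=7×28=196
  J2: C=47, w·C=2×47=94
Σ w·C = 358
= 358


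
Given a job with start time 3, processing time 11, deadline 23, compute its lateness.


Completion = 3 + 11 = 14
Lateness = C - d = 14 - 23
= -9


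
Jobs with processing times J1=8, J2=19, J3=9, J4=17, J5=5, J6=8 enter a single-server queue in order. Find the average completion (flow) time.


Completion times:
  J1: completes at 8
  J2: completes at 27
  J3: completes at 36
  J4: completes at 53
  J5: completes at 58
  J6: completes at 66
Sum = 248
Average = 248/6
= 41.33


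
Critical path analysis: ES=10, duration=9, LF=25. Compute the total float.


EF = ES + duration = 10 + 9 = 19
LS = LF - duration = 25 - 9 = 16
Total Float = LF - EF = 25 - 19
(or LS - ES = 16 - 10)
= 6


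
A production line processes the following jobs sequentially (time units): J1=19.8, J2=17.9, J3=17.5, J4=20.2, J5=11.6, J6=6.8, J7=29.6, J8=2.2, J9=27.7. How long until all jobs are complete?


Sequential makespan: sum all processing times
= 19.8 + 17.9 + 17.5 + 20.2 + 11.6 + 6.8 + 29.6 + 2.2 + 27.7
= 153.3 time units


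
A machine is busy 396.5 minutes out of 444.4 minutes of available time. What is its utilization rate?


Utilization = busy / total × 100
= 396.5 / 444.4 × 100
= 89.2%


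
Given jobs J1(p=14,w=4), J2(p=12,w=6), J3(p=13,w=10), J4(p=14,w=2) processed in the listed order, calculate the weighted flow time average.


Completion times:
  J1: C=14, w×C=4×14=56
  J2: C=26, w×C=6×26=156
  J3: C=39, w×C=10×39=390
  J4: C=53, w×C=2×53=106
Sum w×C = 708
Sum w = 22
Weighted avg = 708/22
= 32.18


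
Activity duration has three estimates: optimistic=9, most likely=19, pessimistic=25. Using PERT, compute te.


te = (o + 4m + p) / 6
= (9 + 4×19 + 25) / 6
= (9 + 76 + 25) / 6
= 110 / 6
= 18.33


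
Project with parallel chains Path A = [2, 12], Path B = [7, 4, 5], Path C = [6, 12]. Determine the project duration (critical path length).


Path A: 2 + 12 = 14
Path B: 7 + 4 + 5 = 16
Path C: 6 + 12 = 18
Critical path = longest = max(14, 16, 18)
= 18 (Path C)


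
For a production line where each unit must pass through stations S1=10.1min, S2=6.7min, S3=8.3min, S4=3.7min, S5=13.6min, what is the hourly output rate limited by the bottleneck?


Bottleneck = longest station time
Station times: [10.1, 6.7, 8.3, 3.7, 13.6]
Max = 13.6 min
Rate = 60 / 13.6
= 4.41 units/hour (bottleneck: 13.6min)


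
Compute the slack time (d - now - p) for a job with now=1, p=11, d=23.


Slack = due - current_time - processing
= 23 - 1 - 11
= 11


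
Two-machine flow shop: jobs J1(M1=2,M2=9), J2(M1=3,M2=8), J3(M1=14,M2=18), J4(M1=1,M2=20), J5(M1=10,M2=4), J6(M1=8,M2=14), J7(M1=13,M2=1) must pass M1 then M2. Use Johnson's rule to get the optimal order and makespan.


Johnson's rule:
Group 1 (M1≤M2, sort by M1): ['J4', 'J1', 'J2', 'J6', 'J3']
Group 2 (M1>M2, sort desc M2): ['J5', 'J7']
Sequence: J4 → J1 → J2 → J6 → J3 → J5 → J7
Makespan calculation:
  J4: M1 done=1, M2 done=21
  J1: M1 done=3, M2 done=30
  J2: M1 done=6, M2 done=38
  J6: M1 done=14, M2 done=52
  J3: M1 done=28, M2 done=70
  J5: M1 done=38, M2 done=74
  J7: M1 done=51, M2 done=75
= Sequence: J4 → J1 → J2 → J6 → J3 → J5 → J7, Makespan: 75


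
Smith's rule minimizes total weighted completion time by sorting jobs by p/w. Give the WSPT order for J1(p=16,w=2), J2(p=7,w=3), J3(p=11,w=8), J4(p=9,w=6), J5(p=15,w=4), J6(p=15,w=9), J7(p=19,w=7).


WSPT (Smith's rule): sort by p/w ascending
  J3: p/w = 11/8 = 1.375
  J4: p/w = 9/6 = 1.500
  J6: p/w = 15/9 = 1.667
  J2: p/w = 7/3 = 2.333
  J7: p/w = 19/7 = 2.714
  J5: p/w = 15/4 = 3.750
  J1: p/w = 16/2 = 8.000
Order: J3 → J4 → J6 → J2 → J7 → J5 → J1


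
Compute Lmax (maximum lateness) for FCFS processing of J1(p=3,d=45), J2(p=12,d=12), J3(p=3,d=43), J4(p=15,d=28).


Lateness per job (L = C - d):
  J1: C=3, d=45, L=-42
  J2: C=15, d=12, L=3
  J3: C=18, d=43, L=-25
  J4: C=33, d=28, L=5
Lmax = max(-42, 3, -25, 5)
= 5


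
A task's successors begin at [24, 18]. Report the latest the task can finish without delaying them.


LF = min of all successor start times
Successors start at: [24, 18]
LF = min(24, 18)
= 18


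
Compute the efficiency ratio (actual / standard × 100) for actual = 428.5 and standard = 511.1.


Efficiency = (actual / standard) × 100
= (428.5 / 511.1) × 100
= 83.8%


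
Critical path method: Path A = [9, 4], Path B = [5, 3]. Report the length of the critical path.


Path A: 9 + 4 = 13
Path B: 5 + 3 = 8
Critical path = longest = max(13, 8)
= 13 (Path A)


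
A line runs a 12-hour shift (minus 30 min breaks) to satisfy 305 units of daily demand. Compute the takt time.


Available = 12×60 - 30 = 690 min
Takt time = 690 / 305
= 2.26 min/unit


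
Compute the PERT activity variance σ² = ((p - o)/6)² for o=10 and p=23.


σ² = ((p - o) / 6)² = (p - o)² / 36
= (23 - 10)² / 36
= 13² / 36
= 169 / 36
= 4.6944


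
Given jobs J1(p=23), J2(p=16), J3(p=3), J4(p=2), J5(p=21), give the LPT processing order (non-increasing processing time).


LPT: sort by longest processing time first
  J1: p=23
  J5: p=21
  J2: p=16
  J3: p=3
  J4: p=2
Order: J1 → J5 → J2 → J3 → J4


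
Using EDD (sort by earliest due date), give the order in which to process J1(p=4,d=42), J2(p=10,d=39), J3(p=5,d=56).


EDD: sort by earliest due date
  J2: d=39, p=10
  J1: d=42, p=4
  J3: d=56, p=5
Order: J2 → J1 → J3


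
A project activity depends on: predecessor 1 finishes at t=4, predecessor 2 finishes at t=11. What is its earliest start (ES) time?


ES = max of all predecessor completion times
Predecessors: [4, 11]
ES = max(4, 11)
= 11


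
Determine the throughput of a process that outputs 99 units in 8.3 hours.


Throughput = units / time
= 99 / 8.3
= 11.9 units/hour


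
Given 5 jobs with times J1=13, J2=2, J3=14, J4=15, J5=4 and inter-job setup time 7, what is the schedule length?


Makespan = Σ processing + (n-1) × setup
= (13 + 2 + 14 + 15 + 4) + (5-1)×7
= 48 + 28
= 76 time units


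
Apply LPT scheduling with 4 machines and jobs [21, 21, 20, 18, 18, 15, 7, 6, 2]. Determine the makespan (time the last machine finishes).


Jobs (LPT sorted): [21, 21, 20, 18, 18, 15, 7, 6, 2]
Machines: 4
  J=21 → Machine 1 (load: 0+21=21)
  J=21 → Machine 2 (load: 0+21=21)
  J=20 → Machine 3 (load: 0+20=20)
  J=18 → Machine 4 (load: 0+18=18)
  J=18 → Machine 4 (load: 18+18=36)
  J=15 → Machine 3 (load: 20+15=35)
  J=7 → Machine 1 (load: 21+7=28)
  J=6 → Machine 2 (load: 21+6=27)
  J=2 → Machine 2 (load: 27+2=29)
Machine loads: [28, 29, 35, 36]
Makespan = max = 36 time units


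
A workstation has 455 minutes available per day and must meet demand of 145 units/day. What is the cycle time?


Cycle time = available time / demand
= 455 / 145
= 3.14 min/unit


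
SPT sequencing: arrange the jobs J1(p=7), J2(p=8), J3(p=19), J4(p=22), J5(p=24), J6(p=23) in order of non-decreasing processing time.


SPT: sort by shortest processing time
  J1: p=7
  J2: p=8
  J3: p=19
  J4: p=22
  J6: p=23
  J5: p=24
Order: J1 → J2 → J3 → J4 → J6 → J5


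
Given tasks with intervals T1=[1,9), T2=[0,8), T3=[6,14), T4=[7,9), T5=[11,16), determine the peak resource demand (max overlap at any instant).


Check each time point for overlaps:
  t=7: 4 tasks active (T1, T2, T3, T4)
Max concurrent = 4


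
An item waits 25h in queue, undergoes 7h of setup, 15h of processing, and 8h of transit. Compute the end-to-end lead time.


Lead time = queue + setup + processing + transit
= 25 + 7 + 15 + 8
= 55 hours


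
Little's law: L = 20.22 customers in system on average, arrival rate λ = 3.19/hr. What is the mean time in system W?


Little's law: L = λW → W = L / λ
= 20.22 / 3.19
= 6.34 hours


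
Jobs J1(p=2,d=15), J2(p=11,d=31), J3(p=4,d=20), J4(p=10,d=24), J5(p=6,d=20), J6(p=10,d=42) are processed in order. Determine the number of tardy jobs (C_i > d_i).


Completion vs due date:
  J1: C=2, d=15 → on time
  J2: C=13, d=31 → on time
  J3: C=17, d=20 → on time
  J4: C=27, d=24 → TARDY
  J5: C=33, d=20 → TARDY
  J6: C=43, d=42 → TARDY
Tardy jobs: J4, J5, J6
Count = 3


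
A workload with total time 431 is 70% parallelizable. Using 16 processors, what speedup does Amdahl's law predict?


Amdahl's law: T_p = T × ((1-p) + p/N)
= 431 × ((1-0.7) + 0.7/16)
= 431 × (0.30 + 0.0437)
= 431 × 0.3438
= 148.16
Speedup = 431/148.16
= 2.91×


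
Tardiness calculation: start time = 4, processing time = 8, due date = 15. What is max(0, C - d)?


Completion = start + processing = 4 + 8 = 12
Tardiness = max(0, C - d) = max(0, 12 - 15)
= max(0, -3)
= 0


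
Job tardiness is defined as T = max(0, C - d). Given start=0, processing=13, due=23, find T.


Completion = start + processing = 0 + 13 = 13
Tardiness = max(0, C - d) = max(0, 13 - 23)
= max(0, -10)
= 0


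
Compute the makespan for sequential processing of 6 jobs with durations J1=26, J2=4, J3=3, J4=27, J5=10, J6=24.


Sequential makespan: sum all processing times
= 26 + 4 + 3 + 27 + 10 + 24
= 94 time units


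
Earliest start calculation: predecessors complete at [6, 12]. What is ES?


ES = max of all predecessor completion times
Predecessors: [6, 12]
ES = max(6, 12)
= 12


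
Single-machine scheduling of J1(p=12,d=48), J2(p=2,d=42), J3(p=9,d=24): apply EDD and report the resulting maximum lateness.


EDD order: J3 → J2 → J1
Completion and lateness:
  J3: C=9, d=24, L=9-24=-15
  J2: C=11, d=42, L=11-42=-31
  J1: C=23, d=48, L=23-48=-25
Lmax = max(-15, -31, -25)
= -15


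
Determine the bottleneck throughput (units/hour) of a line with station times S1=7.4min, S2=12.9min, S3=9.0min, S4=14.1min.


Bottleneck = longest station time
Station times: [7.4, 12.9, 9.0, 14.1]
Max = 14.1 min
Rate = 60 / 14.1
= 4.26 units/hour (bottleneck: 14.1min)


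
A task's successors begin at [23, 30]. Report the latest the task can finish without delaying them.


LF = min of all successor start times
Successors start at: [23, 30]
LF = min(23, 30)
= 23


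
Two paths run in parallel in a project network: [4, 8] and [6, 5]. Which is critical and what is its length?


Path A: 4 + 8 = 12
Path B: 6 + 5 = 11
Critical path = longest = max(12, 11)
= 12 (Path A)


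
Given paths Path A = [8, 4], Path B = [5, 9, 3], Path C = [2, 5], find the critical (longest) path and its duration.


Path A: 8 + 4 = 12
Path B: 5 + 9 + 3 = 17
Path C: 2 + 5 = 7
Critical path = longest = max(12, 17, 7)
= 17 (Path B)


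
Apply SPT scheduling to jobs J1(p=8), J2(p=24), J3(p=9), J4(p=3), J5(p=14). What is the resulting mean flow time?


SPT order: J4 → J1 → J3 → J5 → J2
Completion times:
  J4: C=3
  J1: C=11
  J3: C=20
  J5: C=34
  J2: C=58
Sum = 126, n = 5
Mean flow = 126/5
= 25.20


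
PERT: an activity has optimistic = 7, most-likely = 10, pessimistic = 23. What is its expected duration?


te = (o + 4m + p) / 6
= (7 + 4×10 + 23) / 6
= (7 + 40 + 23) / 6
= 70 / 6
= 11.67


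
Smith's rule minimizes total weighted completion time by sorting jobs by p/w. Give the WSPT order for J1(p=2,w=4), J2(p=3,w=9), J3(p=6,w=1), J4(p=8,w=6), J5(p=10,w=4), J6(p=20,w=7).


WSPT (Smith's rule): sort by p/w ascending
  J2: p/w = 3/9 = 0.333
  J1: p/w = 2/4 = 0.500
  J4: p/w = 8/6 = 1.333
  J5: p/w = 10/4 = 2.500
  J6: p/w = 20/7 = 2.857
  J3: p/w = 6/1 = 6.000
Order: J2 → J1 → J4 → J5 → J6 → J3


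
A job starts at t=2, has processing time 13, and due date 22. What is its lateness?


Completion = 2 + 13 = 15
Lateness = C - d = 15 - 22
= -7


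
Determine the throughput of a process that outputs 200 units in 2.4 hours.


Throughput = units / time
= 200 / 2.4
= 83.3 units/hour


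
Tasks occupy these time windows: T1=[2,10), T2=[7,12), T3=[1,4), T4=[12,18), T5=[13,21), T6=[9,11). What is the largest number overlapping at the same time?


Check each time point for overlaps:
  t=9: 3 tasks active (T1, T2, T6)
Max concurrent = 3


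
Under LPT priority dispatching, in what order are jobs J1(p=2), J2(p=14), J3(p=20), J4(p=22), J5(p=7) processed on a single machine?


LPT: sort by longest processing time first
  J4: p=22
  J3: p=20
  J2: p=14
  J5: p=7
  J1: p=2
Order: J4 → J3 → J2 → J5 → J1


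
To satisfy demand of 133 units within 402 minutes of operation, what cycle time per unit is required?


Cycle time = available time / demand
= 402 / 133
= 3.02 min/unit


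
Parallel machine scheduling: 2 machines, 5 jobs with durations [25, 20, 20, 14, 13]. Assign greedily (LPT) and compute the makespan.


Jobs (LPT sorted): [25, 20, 20, 14, 13]
Machines: 2
  J=25 → Machine 1 (load: 0+25=25)
  J=20 → Machine 2 (load: 0+20=20)
  J=20 → Machine 2 (load: 20+20=40)
  J=14 → Machine 1 (load: 25+14=39)
  J=13 → Machine 1 (load: 39+13=52)
Machine loads: [52, 40]
Makespan = max = 52 time units


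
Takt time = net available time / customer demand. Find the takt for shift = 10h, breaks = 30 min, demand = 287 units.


Available = 10×60 - 30 = 570 min
Takt time = 570 / 287
= 1.99 min/unit


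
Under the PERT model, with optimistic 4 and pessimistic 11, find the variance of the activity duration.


σ² = ((p - o) / 6)² = (p - o)² / 36
= (11 - 4)² / 36
= 7² / 36
= 49 / 36
= 1.3611


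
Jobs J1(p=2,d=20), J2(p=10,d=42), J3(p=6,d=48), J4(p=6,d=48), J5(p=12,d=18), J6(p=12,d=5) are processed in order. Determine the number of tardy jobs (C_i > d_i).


Completion vs due date:
  J1: C=2, d=20 → on time
  J2: C=12, d=42 → on time
  J3: C=18, d=48 → on time
  J4: C=24, d=48 → on time
  J5: C=36, d=18 → TARDY
  J6: C=48, d=5 → TARDY
Tardy jobs: J5, J6
Count = 2


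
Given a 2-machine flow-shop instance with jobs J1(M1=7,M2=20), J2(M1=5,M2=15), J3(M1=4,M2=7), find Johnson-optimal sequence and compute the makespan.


Johnson's rule:
Group 1 (M1≤M2, sort by M1): ['J3', 'J2', 'J1']
Group 2 (M1>M2, sort desc M2): []
Sequence: J3 → J2 → J1
Makespan calculation:
  J3: M1 done=4, M2 done=11
  J2: M1 done=9, M2 done=26
  J1: M1 done=16, M2 done=46
= Sequence: J3 → J2 → J1, Makespan: 46


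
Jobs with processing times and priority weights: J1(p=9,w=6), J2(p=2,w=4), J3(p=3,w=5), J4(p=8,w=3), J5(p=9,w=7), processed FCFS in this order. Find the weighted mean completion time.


Completion times:
  J1: C=9, w×C=6×9=54
  J2: C=11, w×C=4×11=44
  J3: C=14, w×C=5×14=70
  J4: C=22, w×C=3×22=66
  J5: C=31, w×C=7×31=217
Sum w×C = 451
Sum w = 25
Weighted avg = 451/25
= 18.04


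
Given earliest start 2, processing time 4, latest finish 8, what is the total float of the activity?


EF = ES + duration = 2 + 4 = 6
LS = LF - duration = 8 - 4 = 4
Total Float = LF - EF = 8 - 6
(or LS - ES = 4 - 2)
= 2


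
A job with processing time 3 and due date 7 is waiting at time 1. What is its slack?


Slack = due - current_time - processing
= 7 - 1 - 3
= 3


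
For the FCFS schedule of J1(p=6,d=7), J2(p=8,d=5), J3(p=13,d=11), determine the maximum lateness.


Lateness per job (L = C - d):
  J1: C=6, d=7, L=-1
  J2: C=14, d=5, L=9
  J3: C=27, d=11, L=16
Lmax = max(-1, 9, 16)
= 16


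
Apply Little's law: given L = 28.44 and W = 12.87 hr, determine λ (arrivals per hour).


Little's law: L = λW → λ = L / W
= 28.44 / 12.87
= 2.21 per hour


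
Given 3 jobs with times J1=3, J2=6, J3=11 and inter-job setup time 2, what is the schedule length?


Makespan = Σ processing + (n-1) × setup
= (3 + 6 + 11) + (3-1)×2
= 20 + 4
= 24 time units


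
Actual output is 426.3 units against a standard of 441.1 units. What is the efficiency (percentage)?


Efficiency = (actual / standard) × 100
= (426.3 / 441.1) × 100
= 96.6%


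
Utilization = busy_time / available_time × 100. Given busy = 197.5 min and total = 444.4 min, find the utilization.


Utilization = busy / total × 100
= 197.5 / 444.4 × 100
= 44.4%


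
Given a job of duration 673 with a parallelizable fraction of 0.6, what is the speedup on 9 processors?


Amdahl's law: T_p = T × ((1-p) + p/N)
= 673 × ((1-0.6) + 0.6/9)
= 673 × (0.40 + 0.0667)
= 673 × 0.4667
= 314.07
Speedup = 673/314.07
= 2.14×


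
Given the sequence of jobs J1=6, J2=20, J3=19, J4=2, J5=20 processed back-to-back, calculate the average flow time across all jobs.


Completion times:
  J1: completes at 6
  J2: completes at 26
  J3: completes at 45
  J4: completes at 47
  J5: completes at 67
Sum = 191
Average = 191/5
= 38.20


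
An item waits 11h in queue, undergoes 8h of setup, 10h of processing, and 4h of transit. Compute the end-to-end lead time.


Lead time = queue + setup + processing + transit
= 11 + 8 + 10 + 4
= 33 hours


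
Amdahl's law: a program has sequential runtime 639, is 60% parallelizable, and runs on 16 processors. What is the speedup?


Amdahl's law: T_p = T × ((1-p) + p/N)
= 639 × ((1-0.6) + 0.6/16)
= 639 × (0.40 + 0.0375)
= 639 × 0.4375
= 279.56
Speedup = 639/279.56
= 2.29×


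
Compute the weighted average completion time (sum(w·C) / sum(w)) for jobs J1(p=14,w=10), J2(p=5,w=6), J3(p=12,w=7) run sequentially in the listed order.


Completion times:
  J1: C=14, w×C=10×14=140
  J2: C=19, w×C=6×19=114
  J3: C=31, w×C=7×31=217
Sum w×C = 471
Sum w = 23
Weighted avg = 471/23
= 20.48


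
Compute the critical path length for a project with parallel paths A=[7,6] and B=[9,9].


Path A: 7 + 6 = 13
Path B: 9 + 9 = 18
Critical path = longest = max(13, 18)
= 18 (Path B)


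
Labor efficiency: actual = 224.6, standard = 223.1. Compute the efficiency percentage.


Efficiency = (actual / standard) × 100
= (224.6 / 223.1) × 100
= 100.7%


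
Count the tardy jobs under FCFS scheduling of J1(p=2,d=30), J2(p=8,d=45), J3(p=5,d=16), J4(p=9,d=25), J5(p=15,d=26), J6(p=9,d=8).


Completion vs due date:
  J1: C=2, d=30 → on time
  J2: C=10, d=45 → on time
  J3: C=15, d=16 → on time
  J4: C=24, d=25 → on time
  J5: C=39, d=26 → TARDY
  J6: C=48, d=8 → TARDY
Tardy jobs: J5, J6
Count = 2


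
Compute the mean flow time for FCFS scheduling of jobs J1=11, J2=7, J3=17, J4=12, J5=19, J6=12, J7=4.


Completion times:
  J1: completes at 11
  J2: completes at 18
  J3: completes at 35
  J4: completes at 47
  J5: completes at 66
  J6: completes at 78
  J7: completes at 82
Sum = 337
Average = 337/7
= 48.14


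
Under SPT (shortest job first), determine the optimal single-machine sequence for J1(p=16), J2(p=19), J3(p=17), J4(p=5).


SPT: sort by shortest processing time
  J4: p=5
  J1: p=16
  J3: p=17
  J2: p=19
Order: J4 → J1 → J3 → J2


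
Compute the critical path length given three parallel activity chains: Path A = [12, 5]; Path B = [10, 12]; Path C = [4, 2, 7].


Path A: 12 + 5 = 17
Path B: 10 + 12 = 22
Path C: 4 + 2 + 7 = 13
Critical path = longest = max(17, 22, 13)
= 22 (Path B)


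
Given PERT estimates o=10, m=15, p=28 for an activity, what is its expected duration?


te = (o + 4m + p) / 6
= (10 + 4×15 + 28) / 6
= (10 + 60 + 28) / 6
= 98 / 6
= 16.33


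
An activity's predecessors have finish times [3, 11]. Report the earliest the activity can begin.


ES = max of all predecessor completion times
Predecessors: [3, 11]
ES = max(3, 11)
= 11


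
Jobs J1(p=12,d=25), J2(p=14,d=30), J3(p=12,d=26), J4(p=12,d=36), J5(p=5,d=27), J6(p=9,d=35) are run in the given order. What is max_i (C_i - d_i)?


Lateness per job (L = C - d):
  J1: C=12, d=25, L=-13
  J2: C=26, d=30, L=-4
  J3: C=38, d=26, L=12
  J4: C=50, d=36, L=14
  J5: C=55, d=27, L=28
  J6: C=64, d=35, L=29
Lmax = max(-13, -4, 12, 14, 28, 29)
= 29


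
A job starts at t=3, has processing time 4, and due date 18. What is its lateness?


Completion = 3 + 4 = 7
Lateness = C - d = 7 - 18
= -11


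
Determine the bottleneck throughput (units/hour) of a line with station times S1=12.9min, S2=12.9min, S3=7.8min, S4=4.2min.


Bottleneck = longest station time
Station times: [12.9, 12.9, 7.8, 4.2]
Max = 12.9 min
Rate = 60 / 12.9
= 4.65 units/hour (bottleneck: 12.9min)


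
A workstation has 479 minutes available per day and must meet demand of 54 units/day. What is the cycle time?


Cycle time = available time / demand
= 479 / 54
= 8.87 min/unit


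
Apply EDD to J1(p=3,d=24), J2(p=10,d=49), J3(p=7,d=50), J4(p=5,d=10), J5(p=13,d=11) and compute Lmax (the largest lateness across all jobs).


EDD order: J4 → J5 → J1 → J2 → J3
Completion and lateness:
  J4: C=5, d=10, L=5-10=-5
  J5: C=18, d=11, L=18-11=7
  J1: C=21, d=24, L=21-24=-3
  J2: C=31, d=49, L=31-49=-18
  J3: C=38, d=50, L=38-50=-12
Lmax = max(-5, 7, -3, -18, -12)
= 7


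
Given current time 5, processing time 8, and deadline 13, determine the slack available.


Slack = due - current_time - processing
= 13 - 5 - 8
= 0


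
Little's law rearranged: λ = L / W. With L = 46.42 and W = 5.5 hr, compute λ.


Little's law: L = λW → λ = L / W
= 46.42 / 5.5
= 8.44 per hour


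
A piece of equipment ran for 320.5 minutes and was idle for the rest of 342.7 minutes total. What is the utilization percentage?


Utilization = busy / total × 100
= 320.5 / 342.7 × 100
= 93.5%


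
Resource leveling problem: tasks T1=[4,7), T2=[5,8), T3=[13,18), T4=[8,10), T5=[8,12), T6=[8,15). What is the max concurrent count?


Check each time point for overlaps:
  t=8: 3 tasks active (T4, T5, T6)
Max concurrent = 3


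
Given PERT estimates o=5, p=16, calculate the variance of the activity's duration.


σ² = ((p - o) / 6)² = (p - o)² / 36
= (16 - 5)² / 36
= 11² / 36
= 121 / 36
= 3.3611


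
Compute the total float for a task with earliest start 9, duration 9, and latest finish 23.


EF = ES + duration = 9 + 9 = 18
LS = LF - duration = 23 - 9 = 14
Total Float = LF - EF = 23 - 18
(or LS - ES = 14 - 9)
= 5


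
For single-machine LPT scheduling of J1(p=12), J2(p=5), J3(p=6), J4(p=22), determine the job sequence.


LPT: sort by longest processing time first
  J4: p=22
  J1: p=12
  J3: p=6
  J2: p=5
Order: J4 → J1 → J3 → J2


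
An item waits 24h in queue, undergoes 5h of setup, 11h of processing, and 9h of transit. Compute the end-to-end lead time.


Lead time = queue + setup + processing + transit
= 24 + 5 + 11 + 9
= 49 hours


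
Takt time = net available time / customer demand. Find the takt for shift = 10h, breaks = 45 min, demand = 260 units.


Available = 10×60 - 45 = 555 min
Takt time = 555 / 260
= 2.13 min/unit


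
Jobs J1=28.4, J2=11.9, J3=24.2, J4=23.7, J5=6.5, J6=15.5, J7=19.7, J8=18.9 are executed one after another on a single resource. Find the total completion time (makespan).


Sequential makespan: sum all processing times
= 28.4 + 11.9 + 24.2 + 23.7 + 6.5 + 15.5 + 19.7 + 18.9
= 148.8 time units


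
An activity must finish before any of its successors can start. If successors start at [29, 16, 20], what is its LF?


LF = min of all successor start times
Successors start at: [29, 16, 20]
LF = min(29, 16, 20)
= 16


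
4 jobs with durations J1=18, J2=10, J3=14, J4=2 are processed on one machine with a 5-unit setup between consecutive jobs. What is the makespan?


Makespan = Σ processing + (n-1) × setup
= (18 + 10 + 14 + 2) + (4-1)×5
= 44 + 15
= 59 time units


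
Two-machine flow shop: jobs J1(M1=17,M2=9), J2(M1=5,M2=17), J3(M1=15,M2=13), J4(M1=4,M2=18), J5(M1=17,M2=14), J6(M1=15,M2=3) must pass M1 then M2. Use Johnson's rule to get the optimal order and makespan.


Johnson's rule:
Group 1 (M1≤M2, sort by M1): ['J4', 'J2']
Group 2 (M1>M2, sort desc M2): ['J5', 'J3', 'J1', 'J6']
Sequence: J4 → J2 → J5 → J3 → J1 → J6
Makespan calculation:
  J4: M1 done=4, M2 done=22
  J2: M1 done=9, M2 done=39
  J5: M1 done=26, M2 done=53
  J3: M1 done=41, M2 done=66
  J1: M1 done=58, M2 done=75
  J6: M1 done=73, M2 done=78
= Sequence: J4 → J2 → J5 → J3 → J1 → J6, Makespan: 78


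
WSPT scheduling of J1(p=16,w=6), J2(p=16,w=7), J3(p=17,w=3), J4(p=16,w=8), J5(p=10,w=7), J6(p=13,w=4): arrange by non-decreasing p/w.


WSPT (Smith's rule): sort by p/w ascending
  J5: p/w = 10/7 = 1.429
  J4: p/w = 16/8 = 2.000
  J2: p/w = 16/7 = 2.286
  J1: p/w = 16/6 = 2.667
  J6: p/w = 13/4 = 3.250
  J3: p/w = 17/3 = 5.667
Order: J5 → J4 → J2 → J1 → J6 → J3


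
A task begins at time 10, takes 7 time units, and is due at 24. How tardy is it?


Completion = start + processing = 10 + 7 = 17
Tardiness = max(0, C - d) = max(0, 17 - 24)
= max(0, -7)
= 0


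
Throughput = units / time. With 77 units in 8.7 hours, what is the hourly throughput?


Throughput = units / time
= 77 / 8.7
= 8.9 units/hour


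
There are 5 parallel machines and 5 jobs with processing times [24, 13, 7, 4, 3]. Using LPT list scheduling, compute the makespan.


Jobs (LPT sorted): [24, 13, 7, 4, 3]
Machines: 5
  J=24 → Machine 1 (load: 0+24=24)
  J=13 → Machine 2 (load: 0+13=13)
  J=7 → Machine 3 (load: 0+7=7)
  J=4 → Machine 4 (load: 0+4=4)
  J=3 → Machine 5 (load: 0+3=3)
Machine loads: [24, 13, 7, 4, 3]
Makespan = max = 24 time units


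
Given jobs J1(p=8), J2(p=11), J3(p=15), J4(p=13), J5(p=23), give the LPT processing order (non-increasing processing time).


LPT: sort by longest processing time first
  J5: p=23
  J3: p=15
  J4: p=13
  J2: p=11
  J1: p=8
Order: J5 → J3 → J4 → J2 → J1


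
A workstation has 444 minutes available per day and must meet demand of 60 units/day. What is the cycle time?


Cycle time = available time / demand
= 444 / 60
= 7.40 min/unit


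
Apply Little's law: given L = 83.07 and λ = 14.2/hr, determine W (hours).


Little's law: L = λW → W = L / λ
= 83.07 / 14.2
= 5.85 hours


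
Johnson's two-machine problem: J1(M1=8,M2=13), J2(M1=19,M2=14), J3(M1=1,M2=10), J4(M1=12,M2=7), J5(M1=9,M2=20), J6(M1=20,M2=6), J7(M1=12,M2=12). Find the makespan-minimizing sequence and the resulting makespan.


Johnson's rule:
Group 1 (M1≤M2, sort by M1): ['J3', 'J1', 'J5', 'J7']
Group 2 (M1>M2, sort desc M2): ['J2', 'J4', 'J6']
Sequence: J3 → J1 → J5 → J7 → J2 → J4 → J6
Makespan calculation:
  J3: M1 done=1, M2 done=11
  J1: M1 done=9, M2 done=24
  J5: M1 done=18, M2 done=44
  J7: M1 done=30, M2 done=56
  J2: M1 done=49, M2 done=70
  J4: M1 done=61, M2 done=77
  J6: M1 done=81, M2 done=87
= Sequence: J3 → J1 → J5 → J7 → J2 → J4 → J6, Makespan: 87


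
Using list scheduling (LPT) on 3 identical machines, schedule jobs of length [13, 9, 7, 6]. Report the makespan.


Jobs (LPT sorted): [13, 9, 7, 6]
Machines: 3
  J=13 → Machine 1 (load: 0+13=13)
  J=9 → Machine 2 (load: 0+9=9)
  J=7 → Machine 3 (load: 0+7=7)
  J=6 → Machine 3 (load: 7+6=13)
Machine loads: [13, 9, 13]
Makespan = max = 13 time units


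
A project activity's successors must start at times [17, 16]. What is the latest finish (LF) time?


LF = min of all successor start times
Successors start at: [17, 16]
LF = min(17, 16)
= 16


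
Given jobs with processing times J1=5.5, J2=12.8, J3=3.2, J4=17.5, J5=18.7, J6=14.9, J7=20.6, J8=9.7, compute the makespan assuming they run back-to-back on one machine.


Sequential makespan: sum all processing times
= 5.5 + 12.8 + 3.2 + 17.5 + 18.7 + 14.9 + 20.6 + 9.7
= 102.9 time units


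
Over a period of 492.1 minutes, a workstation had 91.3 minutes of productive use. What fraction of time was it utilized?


Utilization = busy / total × 100
= 91.3 / 492.1 × 100
= 18.6%


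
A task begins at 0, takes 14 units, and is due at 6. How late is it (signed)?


Completion = 0 + 14 = 14
Lateness = C - d = 14 - 6
= 8


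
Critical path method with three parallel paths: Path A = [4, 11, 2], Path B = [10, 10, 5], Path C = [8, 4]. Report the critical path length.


Path A: 4 + 11 + 2 = 17
Path B: 10 + 10 + 5 = 25
Path C: 8 + 4 = 12
Critical path = longest = max(17, 25, 12)
= 25 (Path B)
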